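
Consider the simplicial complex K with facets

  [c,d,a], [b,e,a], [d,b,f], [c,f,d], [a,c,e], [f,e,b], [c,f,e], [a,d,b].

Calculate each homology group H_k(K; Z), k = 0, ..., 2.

H_0 = Z,  H_1 = 0,  H_2 = Z.

Order the vertices as a < b < c < d < e < f. Listing each simplex with vertices in this order, K has dimension 2 with simplices:

  0-simplices (6): a, b, c, d, e, f
  1-simplices (12): ab, ac, ad, ae, bd, be, bf, cd, ce, cf, df, ef
  2-simplices (8): abd, abe, acd, ace, bdf, bef, cdf, cef

so the chain groups are C_0 ≅ Z^6, C_1 ≅ Z^12, C_2 ≅ Z^8.

∂_1: C_1 → C_0 maps an edge to its endpoints' difference, ∂[p,q] = q − p. For instance
  ∂bf = f − b.
As a 6×12 matrix over Z this has rank 5, with invariant factors (1,1,1,1,1).

∂_2: C_2 → C_1 maps a triangle to the signed sum of its edges. For instance
  ∂abd = bd − ad + ab,
  ∂bef = ef − bf + be.
As a 12×8 matrix over Z this has rank 7, with invariant factors (1,1,1,1,1,1,1).

From H_k ≅ ker(∂_k) / im(∂_{k+1}) we obtain:

  H_0: rank C_0 − rank ∂_1 = 6 − 5 = 1, and the invariant factors of ∂_1 are all 1, so H_0 ≅ Z.
  H_1: rank ker ∂_1 − rank ∂_2 = (12 − 5) − 7 = 0, and the invariant factors of ∂_2 are all 1, so H_1 ≅ 0.
  H_2: rank ker ∂_2 − rank ∂_3 = (8 − 7) − 0 = 1, and there is no ∂_3, so H_2 ≅ Z.

As a check, the Euler characteristic is 6 − 12 + 8 = 2, which agrees with 1 − 0 + 1 = 2.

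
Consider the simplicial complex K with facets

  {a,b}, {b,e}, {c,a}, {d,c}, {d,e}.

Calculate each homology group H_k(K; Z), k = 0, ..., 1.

Fix the vertex order a < b < c < d < e and write every simplex with vertices in increasing order. Then dim K = 1 and the simplices of K are:

  0-simplices (5): a, b, c, d, e
  1-simplices (5): ab, ac, be, cd, de

so the chain groups are C_0 ≅ Z^5, C_1 ≅ Z^5.

Boundary ∂_1: C_1 → C_0 is given by ∂[p,q] = [q] − [p].
As a 5×5 matrix over Z this has rank 4, with invariant factors (1,1,1,1).

Now H_k = ker ∂_k / im ∂_{k+1}, so:

  H_0: rank C_0 − rank ∂_1 = 5 − 4 = 1, and the invariant factors of ∂_1 are all 1, so H_0 = Z.
  H_1: rank ker ∂_1 − rank ∂_2 = (5 − 4) − 0 = 1, and there is no ∂_2, so H_1 = Z.

As a check, the Euler characteristic is 5 − 5 = 0, which agrees with 1 − 1 = 0.

H_0 = Z,  H_1 = Z.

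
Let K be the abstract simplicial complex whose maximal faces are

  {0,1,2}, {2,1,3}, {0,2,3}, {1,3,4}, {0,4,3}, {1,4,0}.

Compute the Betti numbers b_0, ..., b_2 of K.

Order the vertices as 0 < 1 < 2 < 3 < 4. Listing each simplex with vertices in this order, K has dimension 2 with simplices:

  0-simplices (5): [0], [1], [2], [3], [4]
  1-simplices (9): [0,1], [0,2], [0,3], [0,4], [1,2], [1,3], [1,4], [2,3], [3,4]
  2-simplices (6): [0,1,2], [0,1,4], [0,2,3], [0,3,4], [1,2,3], [1,3,4]

Hence C_0 ≅ Z^5, C_1 ≅ Z^9, C_2 ≅ Z^6.

The boundary map ∂_1: C_1 → C_0 sends each edge [p,q] (with p < q) to q − p.
This gives a 5×9 integer matrix of rank 4; reducing to Smith normal form yields diagonal entries (1,1,1,1).

∂_2: C_2 → C_1 acts by ∂[p,q,r] = [q,r] − [p,r] + [p,q]. For instance
  ∂[0,2,3] = [2,3] − [0,3] + [0,2],
  ∂[0,3,4] = [3,4] − [0,4] + [0,3].
This gives a 9×6 integer matrix of rank 5; reducing to Smith normal form yields diagonal entries (1,1,1,1,1).

Now H_k = ker ∂_k / im ∂_{k+1}, so:

  H_0: rank C_0 − rank ∂_1 = 5 − 4 = 1, and the invariant factors of ∂_1 are all 1, so H_0 ≅ Z.
  H_1: rank ker ∂_1 − rank ∂_2 = (9 − 4) − 5 = 0, and the invariant factors of ∂_2 are all 1, so H_1 ≅ 0.
  H_2: rank ker ∂_2 − rank ∂_3 = (6 − 5) − 0 = 1, and there is no ∂_3, so H_2 ≅ Z.

As a check, the Euler characteristic is 5 − 9 + 6 = 2, which agrees with 1 − 0 + 1 = 2.

Hence the Betti numbers are b_0 = 1, b_1 = 0, b_2 = 1.

b_0 = 1, b_1 = 0, b_2 = 1.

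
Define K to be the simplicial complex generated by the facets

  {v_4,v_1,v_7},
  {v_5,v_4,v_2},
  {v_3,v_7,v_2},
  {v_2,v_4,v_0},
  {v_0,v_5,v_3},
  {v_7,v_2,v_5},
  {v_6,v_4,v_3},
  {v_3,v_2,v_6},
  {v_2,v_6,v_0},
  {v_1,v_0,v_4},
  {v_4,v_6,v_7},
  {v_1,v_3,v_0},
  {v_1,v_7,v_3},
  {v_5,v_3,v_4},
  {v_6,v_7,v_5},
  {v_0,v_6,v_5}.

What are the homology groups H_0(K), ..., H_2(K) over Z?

Take the total order v_0 < v_1 < v_2 < v_3 < v_4 < v_5 < v_6 < v_7 on the vertex set. Then K (dimension 2) consists of the simplices:

  0-simplices (8): [v_0], [v_1], [v_2], [v_3], [v_4], [v_5], [v_6], [v_7]
  1-simplices (24): (24 of them)
  2-simplices (16): (16 of them)

so the chain groups are C_0 ≅ Z^8, C_1 ≅ Z^24, C_2 ≅ Z^16.

The boundary map ∂_1: C_1 → C_0 sends each edge [p,q] (with p < q) to q − p.
This gives a 8×24 integer matrix of rank 7; reducing to Smith normal form yields diagonal entries (1,1,1,1,1,1,1).

∂_2: C_2 → C_1 sends each 2-simplex [p,q,r] to [q,r] − [p,r] + [p,q]. For instance
  ∂[v_4,v_6,v_7] = [v_6,v_7] − [v_4,v_7] + [v_4,v_6],
  ∂[v_0,v_1,v_4] = [v_1,v_4] − [v_0,v_4] + [v_0,v_1].
The resulting 24×16 matrix has rank 15, and its Smith normal form has invariant factors (1,1,1,1,1,1,1,1,1,1,1,1,1,1,1).

From H_k ≅ ker(∂_k) / im(∂_{k+1}) we obtain:

  H_0: rank C_0 − rank ∂_1 = 8 − 7 = 1, and the invariant factors of ∂_1 are all 1, so H_0 ≅ Z.
  H_1: rank ker ∂_1 − rank ∂_2 = (24 − 7) − 15 = 2, and the invariant factors of ∂_2 are all 1, so H_1 ≅ Z^2.
  H_2: rank ker ∂_2 − rank ∂_3 = (16 − 15) − 0 = 1, and there is no ∂_3, so H_2 ≅ Z.

H_0 = Z,  H_1 = Z^2,  H_2 = Z.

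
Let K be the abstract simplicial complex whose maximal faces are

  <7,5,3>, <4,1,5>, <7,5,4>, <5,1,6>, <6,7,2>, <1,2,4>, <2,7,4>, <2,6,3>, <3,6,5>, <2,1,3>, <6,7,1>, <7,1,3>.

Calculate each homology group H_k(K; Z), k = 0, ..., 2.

H_0 ≅ Z,  H_1 ≅ Z/2,  H_2 = 0.

K has 7 vertices, 18 edges, 12 triangles.
rank ∂_0 = 0, rank ∂_1 = 6 ⇒ b_0 = 7 − 0 − 6 = 1; all invariant factors of ∂_1 are 1 so no torsion. So H_0 = Z.
rank ∂_1 = 6, rank ∂_2 = 12 ⇒ b_1 = 18 − 6 − 12 = 0; ∂_2 has invariant factor(s) [2] giving torsion. So H_1 = Z/2.
rank ∂_2 = 12, rank ∂_3 = 0 ⇒ b_2 = 12 − 12 − 0 = 0. So H_2 = 0.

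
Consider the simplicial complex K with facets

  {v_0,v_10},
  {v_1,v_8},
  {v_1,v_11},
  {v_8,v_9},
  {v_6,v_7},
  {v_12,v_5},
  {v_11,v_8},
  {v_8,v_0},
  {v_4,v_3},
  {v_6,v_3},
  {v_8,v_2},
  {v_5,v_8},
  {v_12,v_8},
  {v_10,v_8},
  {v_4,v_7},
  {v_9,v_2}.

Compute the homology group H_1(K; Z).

Order the vertices as v_0 < v_1 < v_2 < v_3 < v_4 < v_5 < v_6 < v_7 < v_8 < v_9 < v_10 < v_11 < v_12. Listing each simplex with vertices in this order, K has dimension 1 with simplices:

  0-simplices (13): [v_0], [v_1], [v_2], [v_3], [v_4], [v_5], [v_6], [v_7], [v_8], [v_9], [v_10], [v_11], [v_12]
  1-simplices (16): (16 of them)

so the chain groups are C_0 ≅ Z^13, C_1 ≅ Z^16.

The boundary map ∂_1: C_1 → C_0 maps an edge to its endpoints' difference, ∂[p,q] = q − p.
The 13×16 boundary matrix has rank 11 and Smith normal form diag(1,1,1,1,1,1,1,1,1,1,1).

Computing H_k = (kernel of ∂_k) / (image of ∂_{k+1}):

  H_1: rank ker ∂_1 − rank ∂_2 = (16 − 11) − 0 = 5, and there is no ∂_2, so H_1 ≅ Z^5.

H_1 = Z^5.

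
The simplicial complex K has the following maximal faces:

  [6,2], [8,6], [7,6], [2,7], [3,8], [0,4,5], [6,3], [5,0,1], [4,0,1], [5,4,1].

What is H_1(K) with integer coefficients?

We work with the vertex ordering 0 < 1 < 2 < 3 < 4 < 5 < 6 < 7 < 8. The simplices of K, each written with vertices in increasing order, are:

  0-simplices (9): [0], [1], [2], [3], [4], [5], [6], [7], [8]
  1-simplices (12): [0,1], [0,4], [0,5], [1,4], [1,5], [2,6], [2,7], [3,6], [3,8], [4,5], [6,7], [6,8]
  2-simplices (4): [0,1,4], [0,1,5], [0,4,5], [1,4,5]

Hence C_0 ≅ Z^9, C_1 ≅ Z^12, C_2 ≅ Z^4.

Boundary ∂_1: C_1 → C_0 sends each edge [p,q] (with p < q) to q − p.
As a 9×12 matrix over Z this has rank 7, with invariant factors (1,1,1,1,1,1,1).

Boundary ∂_2: C_2 → C_1 sends each 2-simplex [p,q,r] to [q,r] − [p,r] + [p,q]. For instance
  ∂[0,4,5] = [4,5] − [0,5] + [0,4],
  ∂[0,1,5] = [1,5] − [0,5] + [0,1].
The resulting 12×4 matrix has rank 3, and its Smith normal form has invariant factors (1,1,1).

From H_k ≅ ker(∂_k) / im(∂_{k+1}) we obtain:

  H_1: rank ker ∂_1 − rank ∂_2 = (12 − 7) − 3 = 2, and the invariant factors of ∂_2 are all 1, so H_1 = Z^2.

H_1 = Z^2.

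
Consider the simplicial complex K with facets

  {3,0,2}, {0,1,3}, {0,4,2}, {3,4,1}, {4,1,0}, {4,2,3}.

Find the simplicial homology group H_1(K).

Fix the vertex order 0 < 1 < 2 < 3 < 4 and write every simplex with vertices in increasing order. Then dim K = 2 and the simplices of K are:

  0-simplices (5): [0], [1], [2], [3], [4]
  1-simplices (9): [0,1], [0,2], [0,3], [0,4], [1,3], [1,4], [2,3], [2,4], [3,4]
  2-simplices (6): [0,1,3], [0,1,4], [0,2,3], [0,2,4], [1,3,4], [2,3,4]

giving chain groups C_0 ≅ Z^5, C_1 ≅ Z^9, C_2 ≅ Z^6.

The boundary map ∂_1: C_1 → C_0 maps an edge to its endpoints' difference, ∂[p,q] = q − p.
This gives a 5×9 integer matrix of rank 4; reducing to Smith normal form yields diagonal entries (1,1,1,1).

∂_2: C_2 → C_1 acts by ∂[p,q,r] = [q,r] − [p,r] + [p,q]. For instance
  ∂[0,1,3] = [1,3] − [0,3] + [0,1],
  ∂[0,2,4] = [2,4] − [0,4] + [0,2].
The 9×6 boundary matrix has rank 5 and Smith normal form diag(1,1,1,1,1).

Now H_k = ker ∂_k / im ∂_{k+1}, so:

  H_1: rank ker ∂_1 − rank ∂_2 = (9 − 4) − 5 = 0, and the invariant factors of ∂_2 are all 1, so H_1 = 0.

H_1 ≅ 0.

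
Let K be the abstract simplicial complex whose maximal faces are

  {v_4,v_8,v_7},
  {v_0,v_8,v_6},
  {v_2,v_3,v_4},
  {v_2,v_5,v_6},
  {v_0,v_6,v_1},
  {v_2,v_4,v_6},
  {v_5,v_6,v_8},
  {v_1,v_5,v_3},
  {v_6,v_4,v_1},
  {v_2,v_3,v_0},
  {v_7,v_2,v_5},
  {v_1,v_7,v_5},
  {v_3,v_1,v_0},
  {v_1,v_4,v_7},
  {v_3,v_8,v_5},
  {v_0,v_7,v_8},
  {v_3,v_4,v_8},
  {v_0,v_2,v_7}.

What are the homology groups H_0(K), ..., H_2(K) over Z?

Fix the vertex order v_0 < v_1 < v_2 < v_3 < v_4 < v_5 < v_6 < v_7 < v_8 and write every simplex with vertices in increasing order. Then dim K = 2 and the simplices of K are:

  0-simplices (9): [v_0], [v_1], [v_2], [v_3], [v_4], [v_5], [v_6], [v_7], [v_8]
  1-simplices (27): (27 of them)
  2-simplices (18): (18 of them)

Hence C_0 ≅ Z^9, C_1 ≅ Z^27, C_2 ≅ Z^18.

Boundary ∂_1: C_1 → C_0 maps an edge to its endpoints' difference, ∂[p,q] = q − p.
As a 9×27 matrix over Z this has rank 8, with invariant factors (1,1,1,1,1,1,1,1).

∂_2: C_2 → C_1 sends each 2-simplex [p,q,r] to [q,r] − [p,r] + [p,q]. For instance
  ∂[v_2,v_4,v_6] = [v_4,v_6] − [v_2,v_6] + [v_2,v_4],
  ∂[v_5,v_6,v_8] = [v_6,v_8] − [v_5,v_8] + [v_5,v_6].
This gives a 27×18 integer matrix of rank 17; reducing to Smith normal form yields diagonal entries (1,1,1,1,1,1,1,1,1,1,1,1,1,1,1,1,1).

Reading off H_k = ker ∂_k / im ∂_{k+1}:

  H_0: rank C_0 − rank ∂_1 = 9 − 8 = 1, and the invariant factors of ∂_1 are all 1, so H_0 = Z.
  H_1: rank ker ∂_1 − rank ∂_2 = (27 − 8) − 17 = 2, and the invariant factors of ∂_2 are all 1, so H_1 = Z^2.
  H_2: rank ker ∂_2 − rank ∂_3 = (18 − 17) − 0 = 1, and there is no ∂_3, so H_2 = Z.

As a check, the Euler characteristic is 9 − 27 + 18 = 0, which agrees with 1 − 2 + 1 = 0.

H_0 ≅ Z,  H_1 ≅ Z^2,  H_2 ≅ Z.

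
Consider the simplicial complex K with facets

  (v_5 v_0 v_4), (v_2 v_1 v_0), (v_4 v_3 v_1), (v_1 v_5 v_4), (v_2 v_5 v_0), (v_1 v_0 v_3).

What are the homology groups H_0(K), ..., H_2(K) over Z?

We work with the vertex ordering v_0 < v_1 < v_2 < v_3 < v_4 < v_5. The simplices of K, each written with vertices in increasing order, are:

  0-simplices (6): [v_0], [v_1], [v_2], [v_3], [v_4], [v_5]
  1-simplices (12): [v_0,v_1], [v_0,v_2], [v_0,v_3], [v_0,v_4], [v_0,v_5], [v_1,v_2], [v_1,v_3], [v_1,v_4], [v_1,v_5], [v_2,v_5], [v_3,v_4], [v_4,v_5]
  2-simplices (6): [v_0,v_1,v_2], [v_0,v_1,v_3], [v_0,v_2,v_5], [v_0,v_4,v_5], [v_1,v_3,v_4], [v_1,v_4,v_5]

so the chain groups are C_0 ≅ Z^6, C_1 ≅ Z^12, C_2 ≅ Z^6.

The boundary map ∂_1: C_1 → C_0 is given by ∂[p,q] = [q] − [p].
This gives a 6×12 integer matrix of rank 5; reducing to Smith normal form yields diagonal entries (1,1,1,1,1).

The boundary map ∂_2: C_2 → C_1 acts by ∂[p,q,r] = [q,r] − [p,r] + [p,q]. For instance
  ∂[v_0,v_2,v_5] = [v_2,v_5] − [v_0,v_5] + [v_0,v_2],
  ∂[v_0,v_1,v_2] = [v_1,v_2] − [v_0,v_2] + [v_0,v_1].
As a 12×6 matrix over Z this has rank 6, with invariant factors (1,1,1,1,1,1).

Reading off H_k = ker ∂_k / im ∂_{k+1}:

  H_0: rank C_0 − rank ∂_1 = 6 − 5 = 1, and the invariant factors of ∂_1 are all 1, so H_0 ≅ Z.
  H_1: rank ker ∂_1 − rank ∂_2 = (12 − 5) − 6 = 1, and the invariant factors of ∂_2 are all 1, so H_1 ≅ Z.
  H_2: rank ker ∂_2 − rank ∂_3 = (6 − 6) − 0 = 0, and there is no ∂_3, so H_2 ≅ 0.

H_0 ≅ Z,  H_1 ≅ Z,  H_2 = 0.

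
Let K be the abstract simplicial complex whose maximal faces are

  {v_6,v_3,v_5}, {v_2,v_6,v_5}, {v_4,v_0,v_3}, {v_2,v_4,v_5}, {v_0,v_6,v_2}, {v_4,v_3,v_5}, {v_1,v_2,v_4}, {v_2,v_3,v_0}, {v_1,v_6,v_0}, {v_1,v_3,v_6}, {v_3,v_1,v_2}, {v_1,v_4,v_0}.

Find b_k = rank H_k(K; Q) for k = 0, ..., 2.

Take the total order v_0 < v_1 < v_2 < v_3 < v_4 < v_5 < v_6 on the vertex set. Then K (dimension 2) consists of the simplices:

  0-simplices (7): [v_0], [v_1], [v_2], [v_3], [v_4], [v_5], [v_6]
  1-simplices (18): (18 of them)
  2-simplices (12): (12 of them)

Hence C_0 ≅ Z^7, C_1 ≅ Z^18, C_2 ≅ Z^12.

∂_1: C_1 → C_0 sends each edge [p,q] (with p < q) to q − p.
This gives a 7×18 integer matrix of rank 6; reducing to Smith normal form yields diagonal entries (1,1,1,1,1,1).

∂_2: C_2 → C_1 acts by ∂[p,q,r] = [q,r] − [p,r] + [p,q]. For instance
  ∂[v_1,v_2,v_4] = [v_2,v_4] − [v_1,v_4] + [v_1,v_2],
  ∂[v_1,v_3,v_6] = [v_3,v_6] − [v_1,v_6] + [v_1,v_3].
The resulting 18×12 matrix has rank 12, and its Smith normal form has invariant factors (1,1,1,1,1,1,1,1,1,1,1,2).

Now H_k = ker ∂_k / im ∂_{k+1}, so:

  H_0: rank C_0 − rank ∂_1 = 7 − 6 = 1, and the invariant factors of ∂_1 are all 1, so H_0 ≅ Z.
  H_1: rank ker ∂_1 − rank ∂_2 = (18 − 6) − 12 = 0, and ∂_2 has invariant factor 2 > 1, so H_1 ≅ Z_2.
  H_2: rank ker ∂_2 − rank ∂_3 = (12 − 12) − 0 = 0, and there is no ∂_3, so H_2 ≅ 0.

(K is a triangulation of the real projective plane RP^2.)

Hence the Betti numbers are b_0 = 1, b_1 = 0, b_2 = 0.

b_0 = 1, b_1 = 0, b_2 = 0.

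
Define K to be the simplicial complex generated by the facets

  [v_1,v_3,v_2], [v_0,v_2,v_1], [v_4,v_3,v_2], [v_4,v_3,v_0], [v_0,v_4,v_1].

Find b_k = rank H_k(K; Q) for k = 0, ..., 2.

b_0 = 1, b_1 = 1, b_2 = 0.

We work with the vertex ordering v_0 < v_1 < v_2 < v_3 < v_4. The simplices of K, each written with vertices in increasing order, are:

  0-simplices (5): [v_0], [v_1], [v_2], [v_3], [v_4]
  1-simplices (10): [v_0,v_1], [v_0,v_2], [v_0,v_3], [v_0,v_4], [v_1,v_2], [v_1,v_3], [v_1,v_4], [v_2,v_3], [v_2,v_4], [v_3,v_4]
  2-simplices (5): [v_0,v_1,v_2], [v_0,v_1,v_4], [v_0,v_3,v_4], [v_1,v_2,v_3], [v_2,v_3,v_4]

so the chain groups are C_0 ≅ Z^5, C_1 ≅ Z^10, C_2 ≅ Z^5.

∂_1: C_1 → C_0 is given by ∂[p,q] = [q] − [p]. For instance
  ∂[v_0,v_3] = [v_3] − [v_0].
The 5×10 boundary matrix has rank 4 and Smith normal form diag(1,1,1,1).

Boundary ∂_2: C_2 → C_1 maps a triangle to the signed sum of its edges. For instance
  ∂[v_1,v_2,v_3] = [v_2,v_3] − [v_1,v_3] + [v_1,v_2],
  ∂[v_0,v_1,v_2] = [v_1,v_2] − [v_0,v_2] + [v_0,v_1].
The 10×5 boundary matrix has rank 5 and Smith normal form diag(1,1,1,1,1).

From H_k ≅ ker(∂_k) / im(∂_{k+1}) we obtain:

  H_0: rank C_0 − rank ∂_1 = 5 − 4 = 1, and the invariant factors of ∂_1 are all 1, so H_0 ≅ Z.
  H_1: rank ker ∂_1 − rank ∂_2 = (10 − 4) − 5 = 1, and the invariant factors of ∂_2 are all 1, so H_1 ≅ Z.
  H_2: rank ker ∂_2 − rank ∂_3 = (5 − 5) − 0 = 0, and there is no ∂_3, so H_2 ≅ 0.

As a check, the Euler characteristic is 5 − 10 + 5 = 0, which agrees with 1 − 1 + 0 = 0.
(K is a triangulation of the Möbius band.)

Hence the Betti numbers are b_0 = 1, b_1 = 1, b_2 = 0.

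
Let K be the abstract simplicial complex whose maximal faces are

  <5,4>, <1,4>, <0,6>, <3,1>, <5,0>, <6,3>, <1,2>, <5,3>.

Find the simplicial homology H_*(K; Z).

K has 7 vertices, 8 edges.
rank ∂_0 = 0, rank ∂_1 = 6 ⇒ b_0 = 7 − 0 − 6 = 1; all invariant factors of ∂_1 are 1 so no torsion. So H_0 ≅ Z.
rank ∂_1 = 6, rank ∂_2 = 0 ⇒ b_1 = 8 − 6 − 0 = 2. So H_1 ≅ Z^2.

H_0 = Z,  H_1 = Z^2.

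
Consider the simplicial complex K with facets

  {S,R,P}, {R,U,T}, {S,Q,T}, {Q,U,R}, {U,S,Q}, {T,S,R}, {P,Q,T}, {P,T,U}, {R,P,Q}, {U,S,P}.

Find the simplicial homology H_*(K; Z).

H_0 ≅ Z,  H_1 ≅ Z/2Z,  H_2 = 0.

We work with the vertex ordering P < Q < R < S < T < U. The simplices of K, each written with vertices in increasing order, are:

  0-simplices (6): P, Q, R, S, T, U
  1-simplices (15): PQ, PR, PS, PT, PU, QR, QS, QT, QU, RS, RT, RU, ST, SU, TU
  2-simplices (10): PQR, PQT, PRS, PSU, PTU, QRU, QST, QSU, RST, RTU

so the chain groups are C_0 ≅ Z^6, C_1 ≅ Z^15, C_2 ≅ Z^10.

The boundary map ∂_1: C_1 → C_0 maps an edge to its endpoints' difference, ∂[p,q] = q − p. For instance
  ∂PR = R − P.
The 6×15 boundary matrix has rank 5 and Smith normal form diag(1,1,1,1,1).

Boundary ∂_2: C_2 → C_1 acts by ∂[p,q,r] = [q,r] − [p,r] + [p,q]. For instance
  ∂QRU = RU − QU + QR,
  ∂RST = ST − RT + RS.
As a 15×10 matrix over Z this has rank 10, with invariant factors (1,1,1,1,1,1,1,1,1,2).

Now H_k = ker ∂_k / im ∂_{k+1}, so:

  H_0: rank C_0 − rank ∂_1 = 6 − 5 = 1, and the invariant factors of ∂_1 are all 1, so H_0 = Z.
  H_1: rank ker ∂_1 − rank ∂_2 = (15 − 5) − 10 = 0, and ∂_2 has invariant factor 2 > 1, so H_1 = Z/2Z.
  H_2: rank ker ∂_2 − rank ∂_3 = (10 − 10) − 0 = 0, and there is no ∂_3, so H_2 = 0.

As a check, the Euler characteristic is 6 − 15 + 10 = 1, which agrees with 1 − 0 + 0 = 1.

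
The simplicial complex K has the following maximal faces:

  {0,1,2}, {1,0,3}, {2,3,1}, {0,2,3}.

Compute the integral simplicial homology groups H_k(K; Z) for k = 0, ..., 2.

Fix the vertex order 0 < 1 < 2 < 3 and write every simplex with vertices in increasing order. Then dim K = 2 and the simplices of K are:

  0-simplices (4): [0], [1], [2], [3]
  1-simplices (6): [0,1], [0,2], [0,3], [1,2], [1,3], [2,3]
  2-simplices (4): [0,1,2], [0,1,3], [0,2,3], [1,2,3]

so the chain groups are C_0 ≅ Z^4, C_1 ≅ Z^6, C_2 ≅ Z^4.

∂_1: C_1 → C_0 is given by ∂[p,q] = [q] − [p]. For instance
  ∂[1,3] = [3] − [1].
As a 4×6 matrix over Z this has rank 3, with invariant factors (1,1,1).

Boundary ∂_2: C_2 → C_1 maps a triangle to the signed sum of its edges. For instance
  ∂[0,1,3] = [1,3] − [0,3] + [0,1],
  ∂[0,2,3] = [2,3] − [0,3] + [0,2].
As a 6×4 matrix over Z this has rank 3, with invariant factors (1,1,1).

From H_k ≅ ker(∂_k) / im(∂_{k+1}) we obtain:

  H_0: rank C_0 − rank ∂_1 = 4 − 3 = 1, and the invariant factors of ∂_1 are all 1, so H_0 = Z.
  H_1: rank ker ∂_1 − rank ∂_2 = (6 − 3) − 3 = 0, and the invariant factors of ∂_2 are all 1, so H_1 = 0.
  H_2: rank ker ∂_2 − rank ∂_3 = (4 − 3) − 0 = 1, and there is no ∂_3, so H_2 = Z.

(K is a triangulation of the 2-sphere S^2.)

H_0 ≅ Z,  H_1 = 0,  H_2 ≅ Z.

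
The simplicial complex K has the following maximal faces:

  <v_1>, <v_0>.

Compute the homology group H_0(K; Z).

We work with the vertex ordering v_0 < v_1. The simplices of K, each written with vertices in increasing order, are:

  0-simplices (2): [v_0], [v_1]

Hence C_0 ≅ Z^2.

From H_k ≅ ker(∂_k) / im(∂_{k+1}) we obtain:

  H_0: rank C_0 − rank ∂_1 = 2 − 0 = 2, and there is no ∂_1, so H_0 = Z^2.

H_0 = Z^2.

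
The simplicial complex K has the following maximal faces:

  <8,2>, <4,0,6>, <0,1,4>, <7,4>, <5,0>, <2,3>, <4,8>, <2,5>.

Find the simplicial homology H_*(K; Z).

H_0 ≅ Z,  H_1 ≅ Z,  H_2 = 0.

Take the total order 0 < 1 < 2 < 3 < 4 < 5 < 6 < 7 < 8 on the vertex set. Then K (dimension 2) consists of the simplices:

  0-simplices (9): [0], [1], [2], [3], [4], [5], [6], [7], [8]
  1-simplices (11): [0,1], [0,4], [0,5], [0,6], [1,4], [2,3], [2,5], [2,8], [4,6], [4,7], [4,8]
  2-simplices (2): [0,1,4], [0,4,6]

giving chain groups C_0 ≅ Z^9, C_1 ≅ Z^11, C_2 ≅ Z^2.

The boundary map ∂_1: C_1 → C_0 maps an edge to its endpoints' difference, ∂[p,q] = q − p.
The 9×11 boundary matrix has rank 8 and Smith normal form diag(1,1,1,1,1,1,1,1).

∂_2: C_2 → C_1 acts by ∂[p,q,r] = [q,r] − [p,r] + [p,q]. For instance
  ∂[0,1,4] = [1,4] − [0,4] + [0,1],
  ∂[0,4,6] = [4,6] − [0,6] + [0,4].
The 11×2 boundary matrix has rank 2 and Smith normal form diag(1,1).

Reading off H_k = ker ∂_k / im ∂_{k+1}:

  H_0: rank C_0 − rank ∂_1 = 9 − 8 = 1, and the invariant factors of ∂_1 are all 1, so H_0 = Z.
  H_1: rank ker ∂_1 − rank ∂_2 = (11 − 8) − 2 = 1, and the invariant factors of ∂_2 are all 1, so H_1 = Z.
  H_2: rank ker ∂_2 − rank ∂_3 = (2 − 2) − 0 = 0, and there is no ∂_3, so H_2 = 0.

As a check, the Euler characteristic is 9 − 11 + 2 = 0, which agrees with 1 − 1 + 0 = 0.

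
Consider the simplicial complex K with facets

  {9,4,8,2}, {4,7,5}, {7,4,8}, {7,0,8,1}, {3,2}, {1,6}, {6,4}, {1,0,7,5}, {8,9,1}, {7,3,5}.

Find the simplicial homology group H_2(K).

H_2 ≅ 0.

Fix the vertex order 0 < 1 < 2 < 3 < 4 < 5 < 6 < 7 < 8 < 9 and write every simplex with vertices in increasing order. Then dim K = 3 and the simplices of K are:

  0-simplices (10): [0], [1], [2], [3], [4], [5], [6], [7], [8], [9]
  1-simplices (23): [0,1], [0,5], [0,7], [0,8], [1,5], [1,6], [1,7], [1,8], [1,9], [2,3], [2,4], [2,8], [2,9], [3,5], [3,7], [4,5], [4,6], [4,7], [4,8], [4,9], [5,7], [7,8], [8,9]
  2-simplices (15): [0,1,5], [0,1,7], [0,1,8], [0,5,7], [0,7,8], [1,5,7], [1,7,8], [1,8,9], [2,4,8], [2,4,9], [2,8,9], [3,5,7], [4,5,7], [4,7,8], [4,8,9]
  3-simplices (3): [0,1,5,7], [0,1,7,8], [2,4,8,9]

Hence C_0 ≅ Z^10, C_1 ≅ Z^23, C_2 ≅ Z^15, C_3 ≅ Z^3.

The boundary map ∂_1: C_1 → C_0 maps an edge to its endpoints' difference, ∂[p,q] = q − p. For instance
  ∂[0,7] = [7] − [0].
The resulting 10×23 matrix has rank 9, and its Smith normal form has invariant factors (1,1,1,1,1,1,1,1,1).

Boundary ∂_2: C_2 → C_1 sends each 2-simplex [p,q,r] to [q,r] − [p,r] + [p,q]. For instance
  ∂[2,4,9] = [4,9] − [2,9] + [2,4],
  ∂[1,7,8] = [7,8] − [1,8] + [1,7].
The 23×15 boundary matrix has rank 12 and Smith normal form diag(1,1,1,1,1,1,1,1,1,1,1,1).

Boundary ∂_3: C_3 → C_2 sends each 3-simplex σ to the alternating sum Σ_i (−1)^i (σ with its i-th vertex removed). For instance
  ∂[2,4,8,9] = [4,8,9] − [2,8,9] + [2,4,9] − [2,4,8],
  ∂[0,1,5,7] = [1,5,7] − [0,5,7] + [0,1,7] − [0,1,5].
As a 15×3 matrix over Z this has rank 3, with invariant factors (1,1,1).

Reading off H_k = ker ∂_k / im ∂_{k+1}:

  H_2: rank ker ∂_2 − rank ∂_3 = (15 − 12) − 3 = 0, and the invariant factors of ∂_3 are all 1, so H_2 = 0.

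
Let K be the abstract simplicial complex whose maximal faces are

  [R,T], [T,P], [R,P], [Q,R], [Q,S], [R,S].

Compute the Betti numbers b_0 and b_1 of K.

b_0 = 1, b_1 = 2.

Take the total order P < Q < R < S < T on the vertex set. Then K (dimension 1) consists of the simplices:

  0-simplices (5): P, Q, R, S, T
  1-simplices (6): PR, PT, QR, QS, RS, RT

Hence C_0 ≅ Z^5, C_1 ≅ Z^6.

The boundary map ∂_1: C_1 → C_0 maps an edge to its endpoints' difference, ∂[p,q] = q − p. For instance
  ∂QS = S − Q.
The 5×6 boundary matrix has rank 4 and Smith normal form diag(1,1,1,1).

Now H_k = ker ∂_k / im ∂_{k+1}, so:

  H_0: rank C_0 − rank ∂_1 = 5 − 4 = 1, and the invariant factors of ∂_1 are all 1, so H_0 ≅ Z.
  H_1: rank ker ∂_1 − rank ∂_2 = (6 − 4) − 0 = 2, and there is no ∂_2, so H_1 ≅ Z^2.

As a check, the Euler characteristic is 5 − 6 = -1, which agrees with 1 − 2 = -1.

Hence the Betti numbers are b_0 = 1, b_1 = 2.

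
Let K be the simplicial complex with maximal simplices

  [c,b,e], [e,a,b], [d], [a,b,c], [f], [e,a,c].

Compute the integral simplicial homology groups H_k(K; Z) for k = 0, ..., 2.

H_0 ≅ Z^3,  H_1 = 0,  H_2 ≅ Z.

Take the total order a < b < c < d < e < f on the vertex set. Then K (dimension 2) consists of the simplices:

  0-simplices (6): a, b, c, d, e, f
  1-simplices (6): ab, ac, ae, bc, be, ce
  2-simplices (4): abc, abe, ace, bce

so the chain groups are C_0 ≅ Z^6, C_1 ≅ Z^6, C_2 ≅ Z^4.

∂_1: C_1 → C_0 sends each edge [p,q] (with p < q) to q − p. For instance
  ∂ae = e − a.
As a 6×6 matrix over Z this has rank 3, with invariant factors (1,1,1).

Boundary ∂_2: C_2 → C_1 acts by ∂[p,q,r] = [q,r] − [p,r] + [p,q]. For instance
  ∂abc = bc − ac + ab,
  ∂ace = ce − ae + ac.
This gives a 6×4 integer matrix of rank 3; reducing to Smith normal form yields diagonal entries (1,1,1).

Computing H_k = (kernel of ∂_k) / (image of ∂_{k+1}):

  H_0: rank C_0 − rank ∂_1 = 6 − 3 = 3, and the invariant factors of ∂_1 are all 1, so H_0 ≅ Z^3.
  H_1: rank ker ∂_1 − rank ∂_2 = (6 − 3) − 3 = 0, and the invariant factors of ∂_2 are all 1, so H_1 ≅ 0.
  H_2: rank ker ∂_2 − rank ∂_3 = (4 − 3) − 0 = 1, and there is no ∂_3, so H_2 ≅ Z.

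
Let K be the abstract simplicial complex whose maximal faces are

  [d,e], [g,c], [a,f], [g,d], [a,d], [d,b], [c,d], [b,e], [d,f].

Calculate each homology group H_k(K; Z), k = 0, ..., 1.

H_0 = Z,  H_1 = Z^3.

Take the total order a < b < c < d < e < f < g on the vertex set. Then K (dimension 1) consists of the simplices:

  0-simplices (7): a, b, c, d, e, f, g
  1-simplices (9): ad, af, bd, be, cd, cg, de, df, dg

Hence C_0 ≅ Z^7, C_1 ≅ Z^9.

∂_1: C_1 → C_0 is given by ∂[p,q] = [q] − [p]. For instance
  ∂af = f − a.
The 7×9 boundary matrix has rank 6 and Smith normal form diag(1,1,1,1,1,1).

Now H_k = ker ∂_k / im ∂_{k+1}, so:

  H_0: rank C_0 − rank ∂_1 = 7 − 6 = 1, and the invariant factors of ∂_1 are all 1, so H_0 = Z.
  H_1: rank ker ∂_1 − rank ∂_2 = (9 − 6) − 0 = 3, and there is no ∂_2, so H_1 = Z^3.

As a check, the Euler characteristic is 7 − 9 = -2, which agrees with 1 − 3 = -2.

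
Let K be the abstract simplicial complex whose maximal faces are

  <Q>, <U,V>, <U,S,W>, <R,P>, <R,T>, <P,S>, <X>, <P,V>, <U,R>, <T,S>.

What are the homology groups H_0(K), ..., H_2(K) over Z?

H_0 = Z^3,  H_1 = Z^3,  H_2 = 0.

We work with the vertex ordering P < Q < R < S < T < U < V < W < X. The simplices of K, each written with vertices in increasing order, are:

  0-simplices (9): P, Q, R, S, T, U, V, W, X
  1-simplices (10): PR, PS, PV, RT, RU, ST, SU, SW, UV, UW
  2-simplices (1): SUW

Hence C_0 ≅ Z^9, C_1 ≅ Z^10, C_2 ≅ Z^1.

The boundary map ∂_1: C_1 → C_0 is given by ∂[p,q] = [q] − [p].
As a 9×10 matrix over Z this has rank 6, with invariant factors (1,1,1,1,1,1).

The boundary map ∂_2: C_2 → C_1 sends each 2-simplex [p,q,r] to [q,r] − [p,r] + [p,q]. For instance
  ∂SUW = UW − SW + SU.
This gives a 10×1 integer matrix of rank 1; reducing to Smith normal form yields diagonal entries (1).

Now H_k = ker ∂_k / im ∂_{k+1}, so:

  H_0: rank C_0 − rank ∂_1 = 9 − 6 = 3, and the invariant factors of ∂_1 are all 1, so H_0 ≅ Z^3.
  H_1: rank ker ∂_1 − rank ∂_2 = (10 − 6) − 1 = 3, and the invariant factors of ∂_2 are all 1, so H_1 ≅ Z^3.
  H_2: rank ker ∂_2 − rank ∂_3 = (1 − 1) − 0 = 0, and there is no ∂_3, so H_2 ≅ 0.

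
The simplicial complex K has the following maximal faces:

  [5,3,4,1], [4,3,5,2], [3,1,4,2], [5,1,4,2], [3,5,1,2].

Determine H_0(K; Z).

Take the total order 1 < 2 < 3 < 4 < 5 on the vertex set. Then K (dimension 3) consists of the simplices:

  0-simplices (5): [1], [2], [3], [4], [5]
  1-simplices (10): [1,2], [1,3], [1,4], [1,5], [2,3], [2,4], [2,5], [3,4], [3,5], [4,5]
  2-simplices (10): [1,2,3], [1,2,4], [1,2,5], [1,3,4], [1,3,5], [1,4,5], [2,3,4], [2,3,5], [2,4,5], [3,4,5]
  3-simplices (5): [1,2,3,4], [1,2,3,5], [1,2,4,5], [1,3,4,5], [2,3,4,5]

so the chain groups are C_0 ≅ Z^5, C_1 ≅ Z^10, C_2 ≅ Z^10, C_3 ≅ Z^5.

Boundary ∂_1: C_1 → C_0 is given by ∂[p,q] = [q] − [p].
The 5×10 boundary matrix has rank 4 and Smith normal form diag(1,1,1,1).

∂_2: C_2 → C_1 acts by ∂[p,q,r] = [q,r] − [p,r] + [p,q]. For instance
  ∂[1,3,5] = [3,5] − [1,5] + [1,3],
  ∂[1,3,4] = [3,4] − [1,4] + [1,3].
As a 10×10 matrix over Z this has rank 6, with invariant factors (1,1,1,1,1,1).

The boundary map ∂_3: C_3 → C_2 sends each 3-simplex σ to the alternating sum Σ_i (−1)^i (σ with its i-th vertex removed). For instance
  ∂[1,2,3,5] = [2,3,5] − [1,3,5] + [1,2,5] − [1,2,3],
  ∂[1,2,3,4] = [2,3,4] − [1,3,4] + [1,2,4] − [1,2,3].
This gives a 10×5 integer matrix of rank 4; reducing to Smith normal form yields diagonal entries (1,1,1,1).

Reading off H_k = ker ∂_k / im ∂_{k+1}:

  H_0: rank C_0 − rank ∂_1 = 5 − 4 = 1, and the invariant factors of ∂_1 are all 1, so H_0 = Z.

H_0 = Z.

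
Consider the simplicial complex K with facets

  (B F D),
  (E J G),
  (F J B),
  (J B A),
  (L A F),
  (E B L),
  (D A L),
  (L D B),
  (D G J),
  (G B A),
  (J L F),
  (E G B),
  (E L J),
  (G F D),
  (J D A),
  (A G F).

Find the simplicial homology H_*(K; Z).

Fix the vertex order A < B < D < E < F < G < J < L and write every simplex with vertices in increasing order. Then dim K = 2 and the simplices of K are:

  0-simplices (8): A, B, D, E, F, G, J, L
  1-simplices (24): AB, AD, AF, AG, AJ, AL, BD, BE, BF, BG, BJ, BL, DF, DG, DJ, DL, EG, EJ, EL, FG, FJ, FL, GJ, JL
  2-simplices (16): ABG, ABJ, ADJ, ADL, AFG, AFL, BDF, BDL, BEG, BEL, BFJ, DFG, DGJ, EGJ, EJL, FJL

so the chain groups are C_0 ≅ Z^8, C_1 ≅ Z^24, C_2 ≅ Z^16.

∂_1: C_1 → C_0 sends each edge [p,q] (with p < q) to q − p.
The resulting 8×24 matrix has rank 7, and its Smith normal form has invariant factors (1,1,1,1,1,1,1).

∂_2: C_2 → C_1 sends each 2-simplex [p,q,r] to [q,r] − [p,r] + [p,q]. For instance
  ∂ADJ = DJ − AJ + AD,
  ∂FJL = JL − FL + FJ.
This gives a 24×16 integer matrix of rank 15; reducing to Smith normal form yields diagonal entries (1,1,1,1,1,1,1,1,1,1,1,1,1,1,1).

Reading off H_k = ker ∂_k / im ∂_{k+1}:

  H_0: rank C_0 − rank ∂_1 = 8 − 7 = 1, and the invariant factors of ∂_1 are all 1, so H_0 = Z.
  H_1: rank ker ∂_1 − rank ∂_2 = (24 − 7) − 15 = 2, and the invariant factors of ∂_2 are all 1, so H_1 = Z^2.
  H_2: rank ker ∂_2 − rank ∂_3 = (16 − 15) − 0 = 1, and there is no ∂_3, so H_2 = Z.

H_0 ≅ Z,  H_1 ≅ Z^2,  H_2 ≅ Z.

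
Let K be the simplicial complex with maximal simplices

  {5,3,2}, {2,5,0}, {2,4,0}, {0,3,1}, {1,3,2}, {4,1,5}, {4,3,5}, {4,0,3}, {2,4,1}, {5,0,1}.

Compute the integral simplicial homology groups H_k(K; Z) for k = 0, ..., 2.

H_0 ≅ Z,  H_1 ≅ Z/2Z,  H_2 = 0.

K has 6 vertices, 15 edges, 10 triangles.
rank ∂_0 = 0, rank ∂_1 = 5 ⇒ b_0 = 6 − 0 − 5 = 1; all invariant factors of ∂_1 are 1 so no torsion. So H_0 = Z.
rank ∂_1 = 5, rank ∂_2 = 10 ⇒ b_1 = 15 − 5 − 10 = 0; ∂_2 has invariant factor(s) [2] giving torsion. So H_1 = Z/2Z.
rank ∂_2 = 10, rank ∂_3 = 0 ⇒ b_2 = 10 − 10 − 0 = 0. So H_2 = 0.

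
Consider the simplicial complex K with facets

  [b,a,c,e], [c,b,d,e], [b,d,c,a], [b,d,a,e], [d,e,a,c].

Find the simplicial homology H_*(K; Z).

Take the total order a < b < c < d < e on the vertex set. Then K (dimension 3) consists of the simplices:

  0-simplices (5): a, b, c, d, e
  1-simplices (10): ab, ac, ad, ae, bc, bd, be, cd, ce, de
  2-simplices (10): abc, abd, abe, acd, ace, ade, bcd, bce, bde, cde
  3-simplices (5): abcd, abce, abde, acde, bcde

Hence C_0 ≅ Z^5, C_1 ≅ Z^10, C_2 ≅ Z^10, C_3 ≅ Z^5.

The boundary map ∂_1: C_1 → C_0 sends each edge [p,q] (with p < q) to q − p.
As a 5×10 matrix over Z this has rank 4, with invariant factors (1,1,1,1).

The boundary map ∂_2: C_2 → C_1 maps a triangle to the signed sum of its edges. For instance
  ∂ace = ce − ae + ac,
  ∂ade = de − ae + ad.
As a 10×10 matrix over Z this has rank 6, with invariant factors (1,1,1,1,1,1).

Boundary ∂_3: C_3 → C_2 sends each 3-simplex σ to the alternating sum Σ_i (−1)^i (σ with its i-th vertex removed). For instance
  ∂acde = cde − ade + ace − acd,
  ∂abcd = bcd − acd + abd − abc.
The 10×5 boundary matrix has rank 4 and Smith normal form diag(1,1,1,1).

Reading off H_k = ker ∂_k / im ∂_{k+1}:

  H_0: rank C_0 − rank ∂_1 = 5 − 4 = 1, and the invariant factors of ∂_1 are all 1, so H_0 = Z.
  H_1: rank ker ∂_1 − rank ∂_2 = (10 − 4) − 6 = 0, and the invariant factors of ∂_2 are all 1, so H_1 = 0.
  H_2: rank ker ∂_2 − rank ∂_3 = (10 − 6) − 4 = 0, and the invariant factors of ∂_3 are all 1, so H_2 = 0.
  H_3: rank ker ∂_3 − rank ∂_4 = (5 − 4) − 0 = 1, and there is no ∂_4, so H_3 = Z.

H_0 = Z,  H_1 = 0,  H_2 = 0,  H_3 = Z.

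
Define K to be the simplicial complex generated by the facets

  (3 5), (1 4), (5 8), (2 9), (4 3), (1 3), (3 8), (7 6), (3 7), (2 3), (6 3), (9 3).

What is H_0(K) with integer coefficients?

H_0 = Z.

Take the total order 1 < 2 < 3 < 4 < 5 < 6 < 7 < 8 < 9 on the vertex set. Then K (dimension 1) consists of the simplices:

  0-simplices (9): [1], [2], [3], [4], [5], [6], [7], [8], [9]
  1-simplices (12): [1,3], [1,4], [2,3], [2,9], [3,4], [3,5], [3,6], [3,7], [3,8], [3,9], [5,8], [6,7]

Hence C_0 ≅ Z^9, C_1 ≅ Z^12.

The boundary map ∂_1: C_1 → C_0 sends each edge [p,q] (with p < q) to q − p.
The 9×12 boundary matrix has rank 8 and Smith normal form diag(1,1,1,1,1,1,1,1).

Now H_k = ker ∂_k / im ∂_{k+1}, so:

  H_0: rank C_0 − rank ∂_1 = 9 − 8 = 1, and the invariant factors of ∂_1 are all 1, so H_0 = Z.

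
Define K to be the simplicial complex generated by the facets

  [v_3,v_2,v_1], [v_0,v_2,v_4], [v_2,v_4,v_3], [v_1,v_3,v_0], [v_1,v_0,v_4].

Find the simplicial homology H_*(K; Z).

Take the total order v_0 < v_1 < v_2 < v_3 < v_4 on the vertex set. Then K (dimension 2) consists of the simplices:

  0-simplices (5): [v_0], [v_1], [v_2], [v_3], [v_4]
  1-simplices (10): [v_0,v_1], [v_0,v_2], [v_0,v_3], [v_0,v_4], [v_1,v_2], [v_1,v_3], [v_1,v_4], [v_2,v_3], [v_2,v_4], [v_3,v_4]
  2-simplices (5): [v_0,v_1,v_3], [v_0,v_1,v_4], [v_0,v_2,v_4], [v_1,v_2,v_3], [v_2,v_3,v_4]

giving chain groups C_0 ≅ Z^5, C_1 ≅ Z^10, C_2 ≅ Z^5.

The boundary map ∂_1: C_1 → C_0 sends each edge [p,q] (with p < q) to q − p. For instance
  ∂[v_0,v_4] = [v_4] − [v_0].
The 5×10 boundary matrix has rank 4 and Smith normal form diag(1,1,1,1).

Boundary ∂_2: C_2 → C_1 acts by ∂[p,q,r] = [q,r] − [p,r] + [p,q]. For instance
  ∂[v_2,v_3,v_4] = [v_3,v_4] − [v_2,v_4] + [v_2,v_3],
  ∂[v_0,v_2,v_4] = [v_2,v_4] − [v_0,v_4] + [v_0,v_2].
The resulting 10×5 matrix has rank 5, and its Smith normal form has invariant factors (1,1,1,1,1).

Computing H_k = (kernel of ∂_k) / (image of ∂_{k+1}):

  H_0: rank C_0 − rank ∂_1 = 5 − 4 = 1, and the invariant factors of ∂_1 are all 1, so H_0 ≅ Z.
  H_1: rank ker ∂_1 − rank ∂_2 = (10 − 4) − 5 = 1, and the invariant factors of ∂_2 are all 1, so H_1 ≅ Z.
  H_2: rank ker ∂_2 − rank ∂_3 = (5 − 5) − 0 = 0, and there is no ∂_3, so H_2 ≅ 0.

H_0 = Z,  H_1 = Z,  H_2 = 0.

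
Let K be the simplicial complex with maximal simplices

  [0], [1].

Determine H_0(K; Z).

H_0 ≅ Z^2.

Order the vertices as 0 < 1. Listing each simplex with vertices in this order, K has dimension 0 with simplices:

  0-simplices (2): [0], [1]

so the chain groups are C_0 ≅ Z^2.

Computing H_k = (kernel of ∂_k) / (image of ∂_{k+1}):

  H_0: rank C_0 − rank ∂_1 = 2 − 0 = 2, and there is no ∂_1, so H_0 = Z^2.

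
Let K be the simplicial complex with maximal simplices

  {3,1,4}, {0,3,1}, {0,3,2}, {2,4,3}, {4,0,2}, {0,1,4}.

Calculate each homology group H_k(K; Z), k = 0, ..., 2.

H_0 ≅ Z,  H_1 = 0,  H_2 ≅ Z.

Order the vertices as 0 < 1 < 2 < 3 < 4. Listing each simplex with vertices in this order, K has dimension 2 with simplices:

  0-simplices (5): [0], [1], [2], [3], [4]
  1-simplices (9): [0,1], [0,2], [0,3], [0,4], [1,3], [1,4], [2,3], [2,4], [3,4]
  2-simplices (6): [0,1,3], [0,1,4], [0,2,3], [0,2,4], [1,3,4], [2,3,4]

so the chain groups are C_0 ≅ Z^5, C_1 ≅ Z^9, C_2 ≅ Z^6.

∂_1: C_1 → C_0 maps an edge to its endpoints' difference, ∂[p,q] = q − p. For instance
  ∂[1,3] = [3] − [1].
The resulting 5×9 matrix has rank 4, and its Smith normal form has invariant factors (1,1,1,1).

Boundary ∂_2: C_2 → C_1 maps a triangle to the signed sum of its edges. For instance
  ∂[0,1,4] = [1,4] − [0,4] + [0,1],
  ∂[0,1,3] = [1,3] − [0,3] + [0,1].
The resulting 9×6 matrix has rank 5, and its Smith normal form has invariant factors (1,1,1,1,1).

From H_k ≅ ker(∂_k) / im(∂_{k+1}) we obtain:

  H_0: rank C_0 − rank ∂_1 = 5 − 4 = 1, and the invariant factors of ∂_1 are all 1, so H_0 = Z.
  H_1: rank ker ∂_1 − rank ∂_2 = (9 − 4) − 5 = 0, and the invariant factors of ∂_2 are all 1, so H_1 = 0.
  H_2: rank ker ∂_2 − rank ∂_3 = (6 − 5) − 0 = 1, and there is no ∂_3, so H_2 = Z.

As a check, the Euler characteristic is 5 − 9 + 6 = 2, which agrees with 1 − 0 + 1 = 2.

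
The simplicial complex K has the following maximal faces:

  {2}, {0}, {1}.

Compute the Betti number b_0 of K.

Order the vertices as 0 < 1 < 2. Listing each simplex with vertices in this order, K has dimension 0 with simplices:

  0-simplices (3): [0], [1], [2]

Hence C_0 ≅ Z^3.

Reading off H_k = ker ∂_k / im ∂_{k+1}:

  H_0: rank C_0 − rank ∂_1 = 3 − 0 = 3, and there is no ∂_1, so H_0 ≅ Z^3.

(K is a triangulation of a set of 3 points.)

Hence the Betti numbers are b_0 = 3.

b_0 = 3.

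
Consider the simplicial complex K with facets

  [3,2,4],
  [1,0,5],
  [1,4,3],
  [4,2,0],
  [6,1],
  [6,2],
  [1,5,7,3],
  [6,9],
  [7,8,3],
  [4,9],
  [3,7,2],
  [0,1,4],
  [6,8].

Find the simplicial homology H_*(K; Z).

H_0 = Z,  H_1 = Z^3,  H_2 = 0,  H_3 = 0.

Order the vertices as 0 < 1 < 2 < 3 < 4 < 5 < 6 < 7 < 8 < 9. Listing each simplex with vertices in this order, K has dimension 3 with simplices:

  0-simplices (10): [0], [1], [2], [3], [4], [5], [6], [7], [8], [9]
  1-simplices (22): [0,1], [0,2], [0,4], [0,5], [1,3], [1,4], [1,5], [1,6], [1,7], [2,3], [2,4], [2,6], [2,7], [3,4], [3,5], [3,7], [3,8], [4,9], [5,7], [6,8], [6,9], [7,8]
  2-simplices (11): [0,1,4], [0,1,5], [0,2,4], [1,3,4], [1,3,5], [1,3,7], [1,5,7], [2,3,4], [2,3,7], [3,5,7], [3,7,8]
  3-simplices (1): [1,3,5,7]

so the chain groups are C_0 ≅ Z^10, C_1 ≅ Z^22, C_2 ≅ Z^11, C_3 ≅ Z^1.

The boundary map ∂_1: C_1 → C_0 is given by ∂[p,q] = [q] − [p].
The resulting 10×22 matrix has rank 9, and its Smith normal form has invariant factors (1,1,1,1,1,1,1,1,1).

∂_2: C_2 → C_1 maps a triangle to the signed sum of its edges. For instance
  ∂[0,2,4] = [2,4] − [0,4] + [0,2],
  ∂[1,3,5] = [3,5] − [1,5] + [1,3].
As a 22×11 matrix over Z this has rank 10, with invariant factors (1,1,1,1,1,1,1,1,1,1).

∂_3: C_3 → C_2 sends each 3-simplex σ to the alternating sum Σ_i (−1)^i (σ with its i-th vertex removed). For instance
  ∂[1,3,5,7] = [3,5,7] − [1,5,7] + [1,3,7] − [1,3,5].
The 11×1 boundary matrix has rank 1 and Smith normal form diag(1).

Now H_k = ker ∂_k / im ∂_{k+1}, so:

  H_0: rank C_0 − rank ∂_1 = 10 − 9 = 1, and the invariant factors of ∂_1 are all 1, so H_0 = Z.
  H_1: rank ker ∂_1 − rank ∂_2 = (22 − 9) − 10 = 3, and the invariant factors of ∂_2 are all 1, so H_1 = Z^3.
  H_2: rank ker ∂_2 − rank ∂_3 = (11 − 10) − 1 = 0, and the invariant factors of ∂_3 are all 1, so H_2 = 0.
  H_3: rank ker ∂_3 − rank ∂_4 = (1 − 1) − 0 = 0, and there is no ∂_4, so H_3 = 0.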